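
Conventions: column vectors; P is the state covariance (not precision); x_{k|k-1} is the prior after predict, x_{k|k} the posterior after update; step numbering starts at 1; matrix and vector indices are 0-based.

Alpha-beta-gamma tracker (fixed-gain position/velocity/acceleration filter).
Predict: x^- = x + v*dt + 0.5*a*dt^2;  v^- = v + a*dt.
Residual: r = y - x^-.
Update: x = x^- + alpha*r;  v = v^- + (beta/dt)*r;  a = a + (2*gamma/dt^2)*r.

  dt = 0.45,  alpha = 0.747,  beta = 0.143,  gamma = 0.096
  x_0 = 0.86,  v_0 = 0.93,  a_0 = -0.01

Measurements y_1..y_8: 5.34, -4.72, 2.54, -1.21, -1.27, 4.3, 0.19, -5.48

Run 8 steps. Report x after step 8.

x_post = -3.9529

step 1: x_pred=1.2775  r=4.0625  x^+=4.3122  v^+=2.2165  a^+=3.8419
step 2: x_pred=5.6986  r=-10.4186  x^+=-2.0841  v^+=0.6345  a^+=-6.0365
step 3: x_pred=-2.4098  r=4.9498  x^+=1.2877  v^+=-0.5090  a^+=-1.3434
step 4: x_pred=0.9227  r=-2.1327  x^+=-0.6704  v^+=-1.7912  a^+=-3.3655
step 5: x_pred=-1.8172  r=0.5472  x^+=-1.4085  v^+=-3.1318  a^+=-2.8466
step 6: x_pred=-3.1060  r=7.4060  x^+=2.4263  v^+=-2.0593  a^+=4.1754
step 7: x_pred=1.9224  r=-1.7324  x^+=0.6283  v^+=-0.7309  a^+=2.5328
step 8: x_pred=0.5558  r=-6.0358  x^+=-3.9529  v^+=-1.5092  a^+=-3.1900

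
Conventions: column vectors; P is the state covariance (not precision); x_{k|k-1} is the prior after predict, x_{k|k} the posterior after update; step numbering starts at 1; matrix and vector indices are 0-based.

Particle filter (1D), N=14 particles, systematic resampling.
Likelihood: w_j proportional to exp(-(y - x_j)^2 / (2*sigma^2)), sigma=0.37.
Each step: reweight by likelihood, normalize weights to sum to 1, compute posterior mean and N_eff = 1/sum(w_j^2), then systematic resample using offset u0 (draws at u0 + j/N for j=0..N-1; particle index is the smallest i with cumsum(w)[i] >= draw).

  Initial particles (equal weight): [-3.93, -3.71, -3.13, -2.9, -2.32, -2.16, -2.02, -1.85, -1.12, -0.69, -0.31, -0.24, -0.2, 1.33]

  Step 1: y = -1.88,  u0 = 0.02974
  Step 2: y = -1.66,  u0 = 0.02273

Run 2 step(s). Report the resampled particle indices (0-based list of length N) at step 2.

resampled_idx = [0, 2, 4, 5, 6, 7, 8, 9, 10, 10, 11, 12, 12, 13]

step 1: w=[0.0000, 0.0000, 0.0010, 0.0067, 0.1483, 0.2259, 0.2800, 0.2998, 0.0365, 0.0017, 0.0000, 0.0000, 0.0000, 0.0000]  mean=-2.0170  Neff=4.1205  idx=[4, 4, 5, 5, 5, 6, 6, 6, 6, 7, 7, 7, 7, 7]
step 2: w=[0.0240, 0.0240, 0.0473, 0.0473, 0.0473, 0.0734, 0.0734, 0.0734, 0.0734, 0.1033, 0.1033, 0.1033, 0.1033, 0.1033]  mean=-1.9665  Neff=12.0823  idx=[0, 2, 4, 5, 6, 7, 8, 9, 10, 10, 11, 12, 12, 13]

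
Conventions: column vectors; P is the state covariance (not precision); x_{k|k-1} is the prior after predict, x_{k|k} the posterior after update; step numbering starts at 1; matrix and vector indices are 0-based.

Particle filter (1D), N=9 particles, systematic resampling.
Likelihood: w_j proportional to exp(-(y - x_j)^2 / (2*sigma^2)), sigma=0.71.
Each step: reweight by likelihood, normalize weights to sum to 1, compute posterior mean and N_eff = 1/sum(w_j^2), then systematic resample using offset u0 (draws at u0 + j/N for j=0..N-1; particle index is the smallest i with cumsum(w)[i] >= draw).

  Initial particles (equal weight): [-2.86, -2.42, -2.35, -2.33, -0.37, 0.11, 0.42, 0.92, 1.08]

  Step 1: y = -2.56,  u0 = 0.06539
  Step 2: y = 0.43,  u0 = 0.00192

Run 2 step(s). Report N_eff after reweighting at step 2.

step 1: w=[0.2400, 0.2573, 0.2512, 0.2490, 0.0023, 0.0002, 0.0000, 0.0000, 0.0000]  mean=-2.4803  Neff=4.0176  idx=[0, 0, 1, 1, 2, 2, 2, 3, 3]
step 2: w=[0.0069, 0.0069, 0.1013, 0.1013, 0.1497, 0.1497, 0.1497, 0.1671, 0.1671]  mean=-2.3646  Neff=6.9560  idx=[0, 2, 4, 4, 5, 6, 7, 7, 8]

N_eff = 6.9560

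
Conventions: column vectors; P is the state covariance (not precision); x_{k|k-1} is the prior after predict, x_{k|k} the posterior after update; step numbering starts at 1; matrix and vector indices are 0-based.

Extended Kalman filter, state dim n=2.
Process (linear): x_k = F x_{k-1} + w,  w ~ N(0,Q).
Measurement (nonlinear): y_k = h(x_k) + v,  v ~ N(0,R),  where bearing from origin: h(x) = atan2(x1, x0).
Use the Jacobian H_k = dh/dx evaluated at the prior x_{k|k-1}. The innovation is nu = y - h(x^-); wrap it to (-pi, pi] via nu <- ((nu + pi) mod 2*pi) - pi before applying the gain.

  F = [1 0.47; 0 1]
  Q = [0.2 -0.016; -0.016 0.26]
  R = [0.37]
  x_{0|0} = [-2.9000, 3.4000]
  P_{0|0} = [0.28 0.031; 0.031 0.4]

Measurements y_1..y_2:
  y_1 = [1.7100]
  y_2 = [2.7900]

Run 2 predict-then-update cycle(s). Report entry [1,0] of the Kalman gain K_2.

step 1: x^-=[-1.3020, 3.4000]  P^-=[0.5975 0.2030; 0.2030 0.6600]  H_jac=[-0.2565 -0.0982]  S=[0.4259]  K=[-0.4067; -0.2745]  nu=[-0.2265]  x^+=[-1.2099, 3.4622]  P^+=[0.5271 0.1555; 0.1555 0.6279]
step 2: x^-=[0.4173, 3.4622]  P^-=[1.0119 0.4346; 0.4346 0.8879]  H_jac=[-0.2847 0.0343]  S=[0.4446]  K=[-0.6145; -0.2098]  nu=[1.3392]  x^+=[-0.4055, 3.1813]  P^+=[0.8440 0.3773; 0.3773 0.8684]

K[1,0] = -0.2098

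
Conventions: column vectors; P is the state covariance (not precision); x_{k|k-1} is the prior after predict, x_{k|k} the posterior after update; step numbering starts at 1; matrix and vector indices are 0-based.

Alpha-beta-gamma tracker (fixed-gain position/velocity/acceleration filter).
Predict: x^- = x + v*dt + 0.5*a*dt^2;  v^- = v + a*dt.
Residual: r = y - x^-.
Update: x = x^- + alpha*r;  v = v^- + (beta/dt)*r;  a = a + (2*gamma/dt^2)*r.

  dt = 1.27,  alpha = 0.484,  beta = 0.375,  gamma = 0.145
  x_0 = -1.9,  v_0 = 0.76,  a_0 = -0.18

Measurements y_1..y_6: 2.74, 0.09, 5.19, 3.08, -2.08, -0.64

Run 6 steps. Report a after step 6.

a_post = -1.6481

step 1: x_pred=-1.0800  r=3.8200  x^+=0.7689  v^+=1.6593  a^+=0.5068
step 2: x_pred=3.2850  r=-3.1950  x^+=1.7386  v^+=1.3596  a^+=-0.0676
step 3: x_pred=3.4108  r=1.7792  x^+=4.2719  v^+=1.7991  a^+=0.2523
step 4: x_pred=6.7602  r=-3.6802  x^+=4.9790  v^+=1.0328  a^+=-0.4094
step 5: x_pred=5.9604  r=-8.0404  x^+=2.0689  v^+=-1.8613  a^+=-1.8551
step 6: x_pred=-1.7911  r=1.1511  x^+=-1.2340  v^+=-3.8774  a^+=-1.6481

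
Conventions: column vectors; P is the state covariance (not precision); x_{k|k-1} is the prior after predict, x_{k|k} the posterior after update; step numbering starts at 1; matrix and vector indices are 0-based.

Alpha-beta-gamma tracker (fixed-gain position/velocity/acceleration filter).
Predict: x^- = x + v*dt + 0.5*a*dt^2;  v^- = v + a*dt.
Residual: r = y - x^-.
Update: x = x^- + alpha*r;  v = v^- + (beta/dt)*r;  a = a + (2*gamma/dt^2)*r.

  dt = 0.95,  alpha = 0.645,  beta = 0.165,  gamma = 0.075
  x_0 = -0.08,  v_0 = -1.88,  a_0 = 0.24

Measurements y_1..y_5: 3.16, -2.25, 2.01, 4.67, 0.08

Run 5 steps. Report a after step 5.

step 1: x_pred=-1.7577  r=4.9177  x^+=1.4142  v^+=-0.7979  a^+=1.0573
step 2: x_pred=1.1334  r=-3.3834  x^+=-1.0489  v^+=-0.3810  a^+=0.4950
step 3: x_pred=-1.1875  r=3.1975  x^+=0.8749  v^+=0.6446  a^+=1.0265
step 4: x_pred=1.9504  r=2.7196  x^+=3.7046  v^+=2.0921  a^+=1.4785
step 5: x_pred=6.3592  r=-6.2792  x^+=2.3091  v^+=2.4060  a^+=0.4348

a_post = 0.4348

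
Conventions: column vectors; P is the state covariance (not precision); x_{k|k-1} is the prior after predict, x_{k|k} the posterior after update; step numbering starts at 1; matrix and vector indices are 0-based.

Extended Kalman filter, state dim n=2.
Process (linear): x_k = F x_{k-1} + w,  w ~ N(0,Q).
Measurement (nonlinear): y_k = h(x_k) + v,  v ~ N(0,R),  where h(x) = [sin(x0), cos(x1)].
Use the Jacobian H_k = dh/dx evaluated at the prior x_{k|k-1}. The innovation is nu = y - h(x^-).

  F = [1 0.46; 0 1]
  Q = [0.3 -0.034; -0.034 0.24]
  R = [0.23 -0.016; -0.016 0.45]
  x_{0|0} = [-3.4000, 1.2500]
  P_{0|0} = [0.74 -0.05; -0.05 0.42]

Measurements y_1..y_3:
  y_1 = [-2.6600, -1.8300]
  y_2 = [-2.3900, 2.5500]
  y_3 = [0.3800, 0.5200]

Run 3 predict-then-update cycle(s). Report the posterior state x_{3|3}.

step 1: x^-=[-2.8250, 1.2500]  P^-=[1.0829 0.1092; 0.1092 0.6600]  H_jac=[-0.9503 0.0000; 0.0000 -0.9490]  S=[1.2079 0.0825; 0.0825 1.0444]  K=[-0.8497 -0.0321; -0.0452 -0.5961]  nu=[-2.3487, -2.1453]  x^+=[-0.7603, 2.6351]  P^+=[0.2051 0.0009; 0.0009 0.2819]
step 2: x^-=[0.4518, 2.6351]  P^-=[0.5656 0.0966; 0.0966 0.5219]  H_jac=[0.8997 0.0000; 0.0000 -0.4851]  S=[0.6878 -0.0582; -0.0582 0.5728]  K=[0.7393 -0.0067; 0.0897 -0.4329]  nu=[-2.8266, 3.4244]  x^+=[-1.6609, 0.8990]  P^+=[0.1891 0.0306; 0.0306 0.4045]
step 3: x^-=[-1.2473, 0.8990]  P^-=[0.6029 0.1827; 0.1827 0.6445]  H_jac=[0.3178 0.0000; 0.0000 -0.7827]  S=[0.2909 -0.0615; -0.0615 0.8449]  K=[0.6327 -0.1233; 0.0746 -0.5917]  nu=[1.3281, -0.1024]  x^+=[-0.3944, 1.0587]  P^+=[0.4640 0.0838; 0.0838 0.3417]

x_post = [-0.3944, 1.0587]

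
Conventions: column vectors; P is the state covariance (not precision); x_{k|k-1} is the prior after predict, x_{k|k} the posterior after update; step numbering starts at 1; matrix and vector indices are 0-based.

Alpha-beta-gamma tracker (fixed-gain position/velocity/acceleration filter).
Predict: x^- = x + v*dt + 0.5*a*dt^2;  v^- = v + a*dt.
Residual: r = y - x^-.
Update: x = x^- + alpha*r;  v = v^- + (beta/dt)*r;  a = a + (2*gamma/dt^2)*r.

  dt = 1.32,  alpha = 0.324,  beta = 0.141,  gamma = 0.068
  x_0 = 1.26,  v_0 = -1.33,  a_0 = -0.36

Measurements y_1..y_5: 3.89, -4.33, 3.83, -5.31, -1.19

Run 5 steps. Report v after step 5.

v_post = -0.1971

step 1: x_pred=-0.8092  r=4.6992  x^+=0.7133  v^+=-1.3032  a^+=0.0068
step 2: x_pred=-1.0010  r=-3.3290  x^+=-2.0796  v^+=-1.6499  a^+=-0.2530
step 3: x_pred=-4.4779  r=8.3079  x^+=-1.7861  v^+=-1.0965  a^+=0.3954
step 4: x_pred=-2.8890  r=-2.4210  x^+=-3.6734  v^+=-0.8331  a^+=0.2064
step 5: x_pred=-4.5932  r=3.4032  x^+=-3.4906  v^+=-0.1971  a^+=0.4721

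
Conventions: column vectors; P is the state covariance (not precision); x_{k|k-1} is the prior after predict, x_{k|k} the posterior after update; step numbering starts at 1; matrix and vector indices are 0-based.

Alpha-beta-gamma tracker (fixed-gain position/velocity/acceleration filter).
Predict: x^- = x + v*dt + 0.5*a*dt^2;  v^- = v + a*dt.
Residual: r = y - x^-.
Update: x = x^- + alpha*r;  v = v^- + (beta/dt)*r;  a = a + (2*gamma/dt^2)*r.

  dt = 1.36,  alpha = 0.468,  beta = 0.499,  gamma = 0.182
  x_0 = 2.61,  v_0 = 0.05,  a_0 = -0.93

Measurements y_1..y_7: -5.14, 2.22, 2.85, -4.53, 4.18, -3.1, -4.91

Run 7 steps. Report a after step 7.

a_post = -2.8888

step 1: x_pred=1.8179  r=-6.9579  x^+=-1.4384  v^+=-3.7677  a^+=-2.2993
step 2: x_pred=-8.6889  r=10.9089  x^+=-3.5835  v^+=-2.8922  a^+=-0.1524
step 3: x_pred=-7.6579  r=10.5079  x^+=-2.7402  v^+=0.7559  a^+=1.9155
step 4: x_pred=0.0593  r=-4.5893  x^+=-2.0885  v^+=1.6772  a^+=1.0123
step 5: x_pred=1.1287  r=3.0513  x^+=2.5567  v^+=4.1735  a^+=1.6128
step 6: x_pred=9.7242  r=-12.8242  x^+=3.7225  v^+=1.6616  a^+=-0.9110
step 7: x_pred=5.1398  r=-10.0498  x^+=0.4365  v^+=-3.2647  a^+=-2.8888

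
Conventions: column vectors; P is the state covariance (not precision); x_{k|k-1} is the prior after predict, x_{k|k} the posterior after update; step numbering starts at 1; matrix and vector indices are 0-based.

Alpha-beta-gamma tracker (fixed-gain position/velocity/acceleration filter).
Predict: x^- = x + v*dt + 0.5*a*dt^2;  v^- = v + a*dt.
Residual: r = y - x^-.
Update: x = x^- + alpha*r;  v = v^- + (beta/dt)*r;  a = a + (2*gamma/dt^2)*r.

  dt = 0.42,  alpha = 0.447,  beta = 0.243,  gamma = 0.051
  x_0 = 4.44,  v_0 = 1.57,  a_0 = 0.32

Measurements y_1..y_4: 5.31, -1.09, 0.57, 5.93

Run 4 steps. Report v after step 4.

step 1: x_pred=5.1276  r=0.1824  x^+=5.2091  v^+=1.8099  a^+=0.4255
step 2: x_pred=6.0068  r=-7.0968  x^+=2.8346  v^+=-2.1174  a^+=-3.6782
step 3: x_pred=1.6208  r=-1.0508  x^+=1.1511  v^+=-4.2702  a^+=-4.2858
step 4: x_pred=-1.0204  r=6.9504  x^+=2.0864  v^+=-2.0489  a^+=-0.2668

v_post = -2.0489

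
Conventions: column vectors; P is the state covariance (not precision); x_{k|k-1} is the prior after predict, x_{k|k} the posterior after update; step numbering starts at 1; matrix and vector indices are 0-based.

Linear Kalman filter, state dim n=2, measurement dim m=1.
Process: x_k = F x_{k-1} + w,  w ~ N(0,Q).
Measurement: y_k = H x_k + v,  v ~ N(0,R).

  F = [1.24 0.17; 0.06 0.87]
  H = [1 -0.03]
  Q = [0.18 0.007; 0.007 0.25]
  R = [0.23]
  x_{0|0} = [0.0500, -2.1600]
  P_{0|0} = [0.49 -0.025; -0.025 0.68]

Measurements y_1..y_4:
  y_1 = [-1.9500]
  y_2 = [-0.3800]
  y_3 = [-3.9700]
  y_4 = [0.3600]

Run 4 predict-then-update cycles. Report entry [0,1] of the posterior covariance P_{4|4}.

P_post[0,1] = 0.0921

step 1: x^-=[-0.3052, -1.8762]  P^-=[0.9425 0.1168; 0.1168 0.7638]  S=[1.1662]  K=[0.8052; 0.0805]  nu=[-1.7011]  x^+=[-1.6749, -2.0131]  P^+=[0.1864 0.0412; 0.0412 0.7563]
step 2: x^-=[-2.4191, -1.8519]  P^-=[0.5059 0.1776; 0.1776 0.8274]  S=[0.7260]  K=[0.6895; 0.2104]  nu=[1.9836]  x^+=[-1.0515, -1.4345]  P^+=[0.1608 0.0723; 0.0723 0.7953]
step 3: x^-=[-1.5477, -1.3111]  P^-=[0.4806 0.2153; 0.2153 0.8601]  S=[0.6985]  K=[0.6789; 0.2713]  nu=[-2.4617]  x^+=[-3.2188, -1.9789]  P^+=[0.1587 0.0866; 0.0866 0.8087]
step 4: x^-=[-4.3277, -1.9147]  P^-=[0.4840 0.2328; 0.2328 0.8717]  S=[0.7008]  K=[0.6806; 0.2948]  nu=[4.6302]  x^+=[-1.1761, -0.5496]  P^+=[0.1593 0.0921; 0.0921 0.8108]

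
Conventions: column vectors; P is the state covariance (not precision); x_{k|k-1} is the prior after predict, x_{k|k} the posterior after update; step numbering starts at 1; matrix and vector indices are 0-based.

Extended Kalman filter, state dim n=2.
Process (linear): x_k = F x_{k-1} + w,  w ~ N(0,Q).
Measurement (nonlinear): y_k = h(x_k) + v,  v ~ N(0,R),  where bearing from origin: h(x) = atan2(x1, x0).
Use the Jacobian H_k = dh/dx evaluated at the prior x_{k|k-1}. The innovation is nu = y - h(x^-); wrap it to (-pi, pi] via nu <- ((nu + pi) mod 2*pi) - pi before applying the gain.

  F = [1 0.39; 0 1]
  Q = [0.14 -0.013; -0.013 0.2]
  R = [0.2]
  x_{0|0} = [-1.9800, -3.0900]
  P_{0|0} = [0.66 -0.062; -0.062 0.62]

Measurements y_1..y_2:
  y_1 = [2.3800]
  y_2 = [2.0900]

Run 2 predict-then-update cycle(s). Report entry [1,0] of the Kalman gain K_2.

step 1: x^-=[-3.1851, -3.0900]  P^-=[0.8459 0.1668; 0.1668 0.8200]  H_jac=[0.1569 -0.1617]  S=[0.2338]  K=[0.4523; -0.4553]  nu=[-1.5318]  x^+=[-3.8780, -2.3926]  P^+=[0.7981 0.2150; 0.2150 0.7715]
step 2: x^-=[-4.8111, -2.3926]  P^-=[1.2231 0.5028; 0.5028 0.9715]  H_jac=[0.0829 -0.1666]  S=[0.2215]  K=[0.0793; -0.5428]  nu=[-1.5131]  x^+=[-4.9311, -1.5713]  P^+=[1.2217 0.5124; 0.5124 0.9063]

K[1,0] = -0.5428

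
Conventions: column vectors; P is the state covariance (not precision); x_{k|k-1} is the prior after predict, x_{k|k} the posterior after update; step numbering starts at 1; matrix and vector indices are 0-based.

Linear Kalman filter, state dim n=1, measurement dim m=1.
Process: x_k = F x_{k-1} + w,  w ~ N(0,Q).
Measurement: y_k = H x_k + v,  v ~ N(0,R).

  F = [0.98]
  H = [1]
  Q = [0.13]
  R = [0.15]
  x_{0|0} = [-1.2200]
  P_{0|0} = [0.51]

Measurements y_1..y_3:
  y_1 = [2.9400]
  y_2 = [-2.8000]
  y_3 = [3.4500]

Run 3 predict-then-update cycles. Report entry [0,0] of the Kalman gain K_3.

K[0,0] = 0.5940

step 1: x^-=[-1.1956]  P^-=[0.6198]  S=[0.7698]  K=[0.8051]  nu=[4.1356]  x^+=[2.1342]  P^+=[0.1208]
step 2: x^-=[2.0915]  P^-=[0.2460]  S=[0.3960]  K=[0.6212]  nu=[-4.8915]  x^+=[-0.9471]  P^+=[0.0932]
step 3: x^-=[-0.9282]  P^-=[0.2195]  S=[0.3695]  K=[0.5940]  nu=[4.3782]  x^+=[1.6726]  P^+=[0.0891]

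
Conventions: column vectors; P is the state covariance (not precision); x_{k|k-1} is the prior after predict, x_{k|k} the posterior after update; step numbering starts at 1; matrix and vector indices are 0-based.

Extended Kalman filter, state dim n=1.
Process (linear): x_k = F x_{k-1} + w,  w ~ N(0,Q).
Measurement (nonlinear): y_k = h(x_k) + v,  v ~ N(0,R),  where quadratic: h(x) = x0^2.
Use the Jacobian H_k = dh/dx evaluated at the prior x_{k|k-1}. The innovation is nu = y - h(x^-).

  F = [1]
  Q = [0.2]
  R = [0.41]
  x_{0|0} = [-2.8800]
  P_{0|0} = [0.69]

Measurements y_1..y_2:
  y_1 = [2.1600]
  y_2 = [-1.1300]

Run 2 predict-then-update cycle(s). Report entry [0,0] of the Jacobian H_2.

H_jac[0,0] = -3.6592

step 1: x^-=[-2.8800]  P^-=[0.8900]  H_jac=[-5.7600]  S=[29.9381]  K=[-0.1712]  nu=[-6.1344]  x^+=[-1.8296]  P^+=[0.0122]
step 2: x^-=[-1.8296]  P^-=[0.2122]  H_jac=[-3.6592]  S=[3.2511]  K=[-0.2388]  nu=[-4.4774]  x^+=[-0.7603]  P^+=[0.0268]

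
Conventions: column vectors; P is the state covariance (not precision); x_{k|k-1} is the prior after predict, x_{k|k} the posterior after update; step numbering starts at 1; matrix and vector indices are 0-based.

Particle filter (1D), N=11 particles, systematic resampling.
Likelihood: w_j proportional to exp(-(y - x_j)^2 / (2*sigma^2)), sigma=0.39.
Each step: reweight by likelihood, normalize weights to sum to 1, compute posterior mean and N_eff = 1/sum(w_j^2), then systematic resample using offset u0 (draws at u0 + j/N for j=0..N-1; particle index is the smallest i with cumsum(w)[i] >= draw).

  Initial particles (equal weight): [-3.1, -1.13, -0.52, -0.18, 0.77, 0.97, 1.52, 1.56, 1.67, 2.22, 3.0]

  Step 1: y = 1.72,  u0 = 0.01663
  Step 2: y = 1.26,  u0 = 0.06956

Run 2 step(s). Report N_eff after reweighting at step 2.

N_eff = 9.9650

step 1: w=[0.0000, 0.0000, 0.0000, 0.0000, 0.0150, 0.0457, 0.2548, 0.2672, 0.2882, 0.1278, 0.0013]  mean=1.6290  Neff=4.2012  idx=[5, 6, 6, 6, 7, 7, 7, 8, 8, 8, 9]
step 2: w=[0.1058, 0.1117, 0.1117, 0.1117, 0.1038, 0.1038, 0.1038, 0.0803, 0.0803, 0.0803, 0.0067]  mean=1.5151  Neff=9.9650  idx=[0, 1, 2, 3, 3, 4, 5, 6, 7, 8, 9]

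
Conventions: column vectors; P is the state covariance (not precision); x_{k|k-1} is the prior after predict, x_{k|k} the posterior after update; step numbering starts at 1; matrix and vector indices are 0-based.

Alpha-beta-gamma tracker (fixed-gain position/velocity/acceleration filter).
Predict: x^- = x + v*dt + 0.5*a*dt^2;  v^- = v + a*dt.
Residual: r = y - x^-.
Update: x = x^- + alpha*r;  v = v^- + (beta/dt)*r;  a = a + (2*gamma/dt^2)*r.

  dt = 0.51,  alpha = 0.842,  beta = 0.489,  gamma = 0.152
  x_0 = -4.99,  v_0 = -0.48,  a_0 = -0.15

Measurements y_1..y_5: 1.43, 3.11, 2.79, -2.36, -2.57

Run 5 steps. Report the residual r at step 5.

resid = 1.2039

step 1: x_pred=-5.2543  r=6.6843  x^+=0.3739  v^+=5.8526  a^+=7.6625
step 2: x_pred=4.3552  r=-1.2452  x^+=3.3067  v^+=8.5665  a^+=6.2071
step 3: x_pred=8.4829  r=-5.6929  x^+=3.6895  v^+=6.2737  a^+=-0.4466
step 4: x_pred=6.8310  r=-9.1910  x^+=-0.9078  v^+=-2.7666  a^+=-11.1889
step 5: x_pred=-3.7739  r=1.2039  x^+=-2.7602  v^+=-7.3186  a^+=-9.7817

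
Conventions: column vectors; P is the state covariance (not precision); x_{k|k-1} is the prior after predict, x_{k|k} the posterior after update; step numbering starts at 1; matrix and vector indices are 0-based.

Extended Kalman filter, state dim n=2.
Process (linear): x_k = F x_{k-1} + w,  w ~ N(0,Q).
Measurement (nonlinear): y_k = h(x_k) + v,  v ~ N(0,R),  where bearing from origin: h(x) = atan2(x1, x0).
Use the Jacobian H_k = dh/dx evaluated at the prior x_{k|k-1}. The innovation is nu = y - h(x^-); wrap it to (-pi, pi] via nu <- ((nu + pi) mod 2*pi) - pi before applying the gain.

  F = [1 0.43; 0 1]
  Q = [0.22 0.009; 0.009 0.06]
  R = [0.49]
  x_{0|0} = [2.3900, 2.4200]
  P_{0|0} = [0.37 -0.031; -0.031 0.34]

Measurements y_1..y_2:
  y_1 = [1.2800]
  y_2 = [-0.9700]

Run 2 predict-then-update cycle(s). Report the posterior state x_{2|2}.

x_post = [4.5609, 2.3587]

step 1: x^-=[3.4306, 2.4200]  P^-=[0.6262 0.1242; 0.1242 0.4000]  H_jac=[-0.1373 0.1946]  S=[0.5103]  K=[-0.1211; 0.1191]  nu=[0.6656]  x^+=[3.3500, 2.4993]  P^+=[0.6187 0.1316; 0.1316 0.3928]
step 2: x^-=[4.4247, 2.4993]  P^-=[1.0245 0.3094; 0.3094 0.4528]  H_jac=[-0.0968 0.1713]  S=[0.5026]  K=[-0.0918; 0.0948]  nu=[-1.4842]  x^+=[4.5609, 2.3587]  P^+=[1.0203 0.3138; 0.3138 0.4482]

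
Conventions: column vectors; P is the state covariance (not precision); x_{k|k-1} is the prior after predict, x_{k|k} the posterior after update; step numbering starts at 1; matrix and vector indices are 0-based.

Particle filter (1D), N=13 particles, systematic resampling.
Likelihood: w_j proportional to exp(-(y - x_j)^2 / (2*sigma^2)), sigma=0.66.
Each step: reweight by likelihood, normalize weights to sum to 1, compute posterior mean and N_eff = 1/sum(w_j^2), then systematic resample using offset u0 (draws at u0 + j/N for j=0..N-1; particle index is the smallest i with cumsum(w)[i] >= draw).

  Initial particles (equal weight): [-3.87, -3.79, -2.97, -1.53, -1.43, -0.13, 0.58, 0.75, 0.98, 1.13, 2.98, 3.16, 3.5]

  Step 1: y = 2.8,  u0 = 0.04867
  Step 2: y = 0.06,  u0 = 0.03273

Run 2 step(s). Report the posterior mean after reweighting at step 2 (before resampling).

post_mean = 3.0252

step 1: w=[0.0000, 0.0000, 0.0000, 0.0000, 0.0000, 0.0000, 0.0014, 0.0033, 0.0090, 0.0165, 0.3901, 0.3489, 0.2307]  mean=3.1035  Neff=3.0529  idx=[10, 10, 10, 10, 10, 11, 11, 11, 11, 11, 12, 12, 12]
step 2: w=[0.1536, 0.1536, 0.1536, 0.1536, 0.1536, 0.0443, 0.0443, 0.0443, 0.0443, 0.0443, 0.0035, 0.0035, 0.0035]  mean=3.0252  Neff=7.8206  idx=[0, 0, 1, 1, 2, 2, 3, 3, 4, 4, 5, 7, 9]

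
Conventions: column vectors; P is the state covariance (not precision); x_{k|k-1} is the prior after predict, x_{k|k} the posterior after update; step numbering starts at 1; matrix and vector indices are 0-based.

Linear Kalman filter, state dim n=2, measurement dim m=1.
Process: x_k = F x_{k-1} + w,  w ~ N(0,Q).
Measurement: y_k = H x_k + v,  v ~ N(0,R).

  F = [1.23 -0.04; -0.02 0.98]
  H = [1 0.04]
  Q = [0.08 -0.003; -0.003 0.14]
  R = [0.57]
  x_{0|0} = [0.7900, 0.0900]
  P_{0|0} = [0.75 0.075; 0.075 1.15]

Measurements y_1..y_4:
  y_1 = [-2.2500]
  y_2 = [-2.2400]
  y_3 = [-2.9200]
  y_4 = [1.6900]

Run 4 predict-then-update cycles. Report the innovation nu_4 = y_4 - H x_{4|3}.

innov = [4.9149]

step 1: x^-=[0.9681, 0.0724]  P^-=[1.2091 0.0239; 0.0239 1.2418]  S=[1.7830]  K=[0.6787; 0.0413]  nu=[-3.2210]  x^+=[-1.2179, -0.0606]  P^+=[0.3879 -0.0260; -0.0260 1.2388]
step 2: x^-=[-1.4956, -0.0350]  P^-=[0.6714 -0.0925; -0.0925 1.3309]  S=[1.2361]  K=[0.5401; -0.0318]  nu=[-0.7430]  x^+=[-1.8969, -0.0114]  P^+=[0.3107 -0.0713; -0.0713 1.3297]
step 3: x^-=[-2.3328, 0.0268]  P^-=[0.5592 -0.1488; -0.1488 1.4199]  S=[1.1196]  K=[0.4942; -0.0821]  nu=[-0.5883]  x^+=[-2.6235, 0.0751]  P^+=[0.2858 -0.1033; -0.1033 1.4124]
step 4: x^-=[-3.2299, 0.1260]  P^-=[0.5248 -0.1900; -0.1900 1.5006]  S=[1.0820]  K=[0.4780; -0.1201]  nu=[4.9149]  x^+=[-0.8805, -0.4644]  P^+=[0.2776 -0.1279; -0.1279 1.4850]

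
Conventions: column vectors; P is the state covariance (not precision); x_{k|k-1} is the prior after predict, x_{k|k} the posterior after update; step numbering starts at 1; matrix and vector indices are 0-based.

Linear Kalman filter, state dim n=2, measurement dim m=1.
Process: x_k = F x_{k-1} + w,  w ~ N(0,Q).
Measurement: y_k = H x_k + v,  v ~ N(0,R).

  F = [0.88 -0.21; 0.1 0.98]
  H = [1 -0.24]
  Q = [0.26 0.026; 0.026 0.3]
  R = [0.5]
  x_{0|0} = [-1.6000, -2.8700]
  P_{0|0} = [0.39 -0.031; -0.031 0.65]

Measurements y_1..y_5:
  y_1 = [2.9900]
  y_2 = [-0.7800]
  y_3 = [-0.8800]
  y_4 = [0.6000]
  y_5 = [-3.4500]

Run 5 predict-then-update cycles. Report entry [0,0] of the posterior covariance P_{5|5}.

step 1: x^-=[-0.8053, -2.9726]  P^-=[0.6021 -0.0995; -0.0995 0.9221]  S=[1.2030]  K=[0.5204; -0.2667]  nu=[3.0819]  x^+=[0.7984, -3.7945]  P^+=[0.2764 0.0674; 0.0674 0.8365]
step 2: x^-=[1.4995, -3.6388]  P^-=[0.4860 -0.0651; -0.0651 1.1194]  S=[1.0817]  K=[0.4637; -0.3085]  nu=[-3.1528]  x^+=[0.0375, -2.6660]  P^+=[0.2534 0.0897; 0.0897 1.0164]
step 3: x^-=[0.5928, -2.6089]  P^-=[0.4679 -0.0854; -0.0854 1.2963]  S=[1.0836]  K=[0.4507; -0.3660]  nu=[-2.0990]  x^+=[-0.3533, -1.8408]  P^+=[0.2478 0.0933; 0.0933 1.1511]
step 4: x^-=[0.0757, -1.8393]  P^-=[0.4681 -0.1106; -0.1106 1.4263]  S=[1.1034]  K=[0.4483; -0.4105]  nu=[0.0829]  x^+=[0.1129, -1.8733]  P^+=[0.2464 0.0925; 0.0925 1.2404]
step 5: x^-=[0.4927, -1.8246]  P^-=[0.4713 -0.1298; -0.1298 1.5119]  S=[1.1207]  K=[0.4483; -0.4396]  nu=[-4.3806]  x^+=[-1.4713, 0.1011]  P^+=[0.2460 0.0911; 0.0911 1.2953]

P_post[0,0] = 0.2460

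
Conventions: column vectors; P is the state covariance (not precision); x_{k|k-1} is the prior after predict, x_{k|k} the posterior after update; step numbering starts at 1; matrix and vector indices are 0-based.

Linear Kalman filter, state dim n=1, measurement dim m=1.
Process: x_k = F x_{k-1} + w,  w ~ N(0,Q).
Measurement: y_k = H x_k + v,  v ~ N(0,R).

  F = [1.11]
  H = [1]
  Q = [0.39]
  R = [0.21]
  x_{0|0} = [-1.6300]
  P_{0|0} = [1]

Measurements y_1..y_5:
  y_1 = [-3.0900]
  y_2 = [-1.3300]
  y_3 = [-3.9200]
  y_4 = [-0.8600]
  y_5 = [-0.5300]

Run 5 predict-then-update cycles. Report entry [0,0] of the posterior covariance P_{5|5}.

step 1: x^-=[-1.8093]  P^-=[1.6221]  S=[1.8321]  K=[0.8854]  nu=[-1.2807]  x^+=[-2.9432]  P^+=[0.1859]
step 2: x^-=[-3.2670]  P^-=[0.6191]  S=[0.8291]  K=[0.7467]  nu=[1.9370]  x^+=[-1.8206]  P^+=[0.1568]
step 3: x^-=[-2.0209]  P^-=[0.5832]  S=[0.7932]  K=[0.7353]  nu=[-1.8991]  x^+=[-3.4172]  P^+=[0.1544]
step 4: x^-=[-3.7931]  P^-=[0.5802]  S=[0.7902]  K=[0.7343]  nu=[2.9331]  x^+=[-1.6394]  P^+=[0.1542]
step 5: x^-=[-1.8198]  P^-=[0.5800]  S=[0.7900]  K=[0.7342]  nu=[1.2898]  x^+=[-0.8729]  P^+=[0.1542]

P_post[0,0] = 0.1542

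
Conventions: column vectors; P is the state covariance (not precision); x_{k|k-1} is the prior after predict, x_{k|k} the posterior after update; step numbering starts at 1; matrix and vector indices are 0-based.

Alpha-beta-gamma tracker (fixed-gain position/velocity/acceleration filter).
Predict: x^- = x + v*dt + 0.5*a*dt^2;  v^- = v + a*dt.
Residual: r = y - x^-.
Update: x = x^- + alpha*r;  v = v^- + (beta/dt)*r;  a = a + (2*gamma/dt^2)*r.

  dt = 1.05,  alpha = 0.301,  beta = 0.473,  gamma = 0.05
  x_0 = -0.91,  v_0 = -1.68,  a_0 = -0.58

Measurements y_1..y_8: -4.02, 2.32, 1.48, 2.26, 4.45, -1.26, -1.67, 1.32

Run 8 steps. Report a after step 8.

step 1: x_pred=-2.9937  r=-1.0263  x^+=-3.3026  v^+=-2.7513  a^+=-0.6731
step 2: x_pred=-6.5626  r=8.8826  x^+=-3.8889  v^+=0.5433  a^+=0.1326
step 3: x_pred=-3.2453  r=4.7253  x^+=-1.8230  v^+=2.8112  a^+=0.5612
step 4: x_pred=1.4381  r=0.8219  x^+=1.6855  v^+=3.7707  a^+=0.6357
step 5: x_pred=5.9952  r=-1.5452  x^+=5.5301  v^+=3.7421  a^+=0.4956
step 6: x_pred=9.7325  r=-10.9925  x^+=6.4238  v^+=-0.6894  a^+=-0.5015
step 7: x_pred=5.4235  r=-7.0935  x^+=3.2884  v^+=-4.4114  a^+=-1.1449
step 8: x_pred=-1.9747  r=3.2947  x^+=-0.9830  v^+=-4.1293  a^+=-0.8460

a_post = -0.8460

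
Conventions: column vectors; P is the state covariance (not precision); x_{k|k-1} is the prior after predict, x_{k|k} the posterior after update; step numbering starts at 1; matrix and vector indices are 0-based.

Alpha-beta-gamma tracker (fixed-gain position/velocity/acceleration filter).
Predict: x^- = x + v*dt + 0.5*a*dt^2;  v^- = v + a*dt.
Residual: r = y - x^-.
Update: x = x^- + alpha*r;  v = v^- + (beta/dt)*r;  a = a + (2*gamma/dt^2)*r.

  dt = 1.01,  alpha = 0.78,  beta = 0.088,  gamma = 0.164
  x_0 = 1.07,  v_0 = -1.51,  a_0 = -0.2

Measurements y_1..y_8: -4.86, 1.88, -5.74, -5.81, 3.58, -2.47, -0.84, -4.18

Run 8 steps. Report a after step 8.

step 1: x_pred=-0.5571  r=-4.3029  x^+=-3.9134  v^+=-2.0869  a^+=-1.5835
step 2: x_pred=-6.8288  r=8.7088  x^+=-0.0359  v^+=-2.9275  a^+=1.2167
step 3: x_pred=-2.3721  r=-3.3679  x^+=-4.9991  v^+=-1.9921  a^+=0.1338
step 4: x_pred=-6.9428  r=1.1328  x^+=-6.0592  v^+=-1.7583  a^+=0.4980
step 5: x_pred=-7.5811  r=11.1611  x^+=1.1246  v^+=-0.2828  a^+=4.0867
step 6: x_pred=2.9234  r=-5.3934  x^+=-1.2835  v^+=3.3749  a^+=2.3526
step 7: x_pred=3.3251  r=-4.1651  x^+=0.0763  v^+=5.3881  a^+=1.0133
step 8: x_pred=6.0351  r=-10.2151  x^+=-1.9327  v^+=5.5215  a^+=-2.2712

a_post = -2.2712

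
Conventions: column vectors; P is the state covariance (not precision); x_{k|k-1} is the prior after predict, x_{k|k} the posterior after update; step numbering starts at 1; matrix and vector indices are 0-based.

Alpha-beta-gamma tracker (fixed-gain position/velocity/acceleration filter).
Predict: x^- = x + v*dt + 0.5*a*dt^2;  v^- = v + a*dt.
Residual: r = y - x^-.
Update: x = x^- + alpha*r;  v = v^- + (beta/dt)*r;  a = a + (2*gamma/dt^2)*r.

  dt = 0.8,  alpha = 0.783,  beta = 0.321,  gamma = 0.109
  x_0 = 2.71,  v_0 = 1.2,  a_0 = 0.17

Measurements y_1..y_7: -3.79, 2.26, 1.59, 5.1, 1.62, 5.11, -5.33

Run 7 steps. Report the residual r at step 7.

step 1: x_pred=3.7244  r=-7.5144  x^+=-2.1594  v^+=-1.6792  a^+=-2.3896
step 2: x_pred=-4.2674  r=6.5274  x^+=0.8436  v^+=-0.9717  a^+=-0.1662
step 3: x_pred=0.0130  r=1.5770  x^+=1.2478  v^+=-0.4719  a^+=0.3710
step 4: x_pred=0.9890  r=4.1110  x^+=4.2079  v^+=1.4744  a^+=1.7713
step 5: x_pred=5.9542  r=-4.3342  x^+=2.5605  v^+=1.1523  a^+=0.2949
step 6: x_pred=3.5768  r=1.5332  x^+=4.7773  v^+=2.0035  a^+=0.8172
step 7: x_pred=6.6416  r=-11.9716  x^+=-2.7322  v^+=-2.1464  a^+=-3.2606

resid = -11.9716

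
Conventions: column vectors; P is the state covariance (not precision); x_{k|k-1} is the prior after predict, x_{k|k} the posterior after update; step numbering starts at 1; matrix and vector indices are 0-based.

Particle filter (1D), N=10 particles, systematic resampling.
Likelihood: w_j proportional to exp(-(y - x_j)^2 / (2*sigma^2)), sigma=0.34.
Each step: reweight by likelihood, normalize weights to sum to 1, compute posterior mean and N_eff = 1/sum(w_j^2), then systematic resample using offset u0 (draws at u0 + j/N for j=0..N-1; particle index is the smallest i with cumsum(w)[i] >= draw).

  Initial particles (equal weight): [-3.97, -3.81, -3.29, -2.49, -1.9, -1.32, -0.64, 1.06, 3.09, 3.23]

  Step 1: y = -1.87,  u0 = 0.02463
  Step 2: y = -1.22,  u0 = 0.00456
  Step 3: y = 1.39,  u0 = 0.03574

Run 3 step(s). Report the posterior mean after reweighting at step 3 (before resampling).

post_mean = -1.3200

step 1: w=[0.0000, 0.0000, 0.0001, 0.1301, 0.6834, 0.1854, 0.0010, 0.0000, 0.0000, 0.0000]  mean=-1.8681  Neff=1.9293  idx=[3, 3, 4, 4, 4, 4, 4, 4, 5, 5]
step 2: w=[0.0003, 0.0003, 0.0496, 0.0496, 0.0496, 0.0496, 0.0496, 0.0496, 0.3509, 0.3509]  mean=-1.4934  Neff=3.8313  idx=[2, 4, 6, 8, 8, 8, 8, 9, 9, 9]
step 3: w=[0.0000, 0.0000, 0.0000, 0.1429, 0.1429, 0.1429, 0.1429, 0.1429, 0.1429, 0.1429]  mean=-1.3200  Neff=7.0000  idx=[3, 3, 4, 5, 6, 6, 7, 8, 8, 9]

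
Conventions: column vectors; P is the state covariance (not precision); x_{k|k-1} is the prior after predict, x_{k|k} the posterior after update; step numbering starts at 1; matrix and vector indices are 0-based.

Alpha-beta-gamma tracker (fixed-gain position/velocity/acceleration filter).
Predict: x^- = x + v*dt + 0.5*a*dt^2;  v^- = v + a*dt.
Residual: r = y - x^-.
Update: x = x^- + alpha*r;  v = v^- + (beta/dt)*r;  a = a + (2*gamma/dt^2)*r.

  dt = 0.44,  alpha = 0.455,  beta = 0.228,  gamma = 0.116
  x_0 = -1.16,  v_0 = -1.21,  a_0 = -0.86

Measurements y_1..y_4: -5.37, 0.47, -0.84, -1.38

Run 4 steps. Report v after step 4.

step 1: x_pred=-1.7756  r=-3.5944  x^+=-3.4111  v^+=-3.4509  a^+=-5.1673
step 2: x_pred=-5.4297  r=5.8997  x^+=-2.7453  v^+=-2.6674  a^+=1.9026
step 3: x_pred=-3.7348  r=2.8948  x^+=-2.4177  v^+=-0.3302  a^+=5.3716
step 4: x_pred=-2.0430  r=0.6630  x^+=-1.7413  v^+=2.3768  a^+=6.1661

v_post = 2.3768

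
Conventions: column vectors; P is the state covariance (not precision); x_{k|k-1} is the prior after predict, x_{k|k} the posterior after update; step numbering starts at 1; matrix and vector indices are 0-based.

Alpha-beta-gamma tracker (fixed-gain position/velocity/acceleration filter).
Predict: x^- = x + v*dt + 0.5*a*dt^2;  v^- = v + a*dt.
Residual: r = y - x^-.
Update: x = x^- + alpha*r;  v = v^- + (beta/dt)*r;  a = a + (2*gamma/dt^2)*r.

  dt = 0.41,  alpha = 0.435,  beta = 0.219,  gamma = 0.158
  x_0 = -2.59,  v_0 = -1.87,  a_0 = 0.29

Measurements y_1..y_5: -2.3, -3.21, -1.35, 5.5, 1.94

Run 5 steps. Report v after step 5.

step 1: x_pred=-3.3323  r=1.0323  x^+=-2.8833  v^+=-1.1997  a^+=2.2306
step 2: x_pred=-3.1877  r=-0.0223  x^+=-3.1974  v^+=-0.2971  a^+=2.1886
step 3: x_pred=-3.1352  r=1.7852  x^+=-2.3587  v^+=1.5538  a^+=5.5445
step 4: x_pred=-1.2556  r=6.7556  x^+=1.6831  v^+=7.4355  a^+=18.2439
step 5: x_pred=6.2651  r=-4.3251  x^+=4.3837  v^+=12.6053  a^+=10.1135

v_post = 12.6053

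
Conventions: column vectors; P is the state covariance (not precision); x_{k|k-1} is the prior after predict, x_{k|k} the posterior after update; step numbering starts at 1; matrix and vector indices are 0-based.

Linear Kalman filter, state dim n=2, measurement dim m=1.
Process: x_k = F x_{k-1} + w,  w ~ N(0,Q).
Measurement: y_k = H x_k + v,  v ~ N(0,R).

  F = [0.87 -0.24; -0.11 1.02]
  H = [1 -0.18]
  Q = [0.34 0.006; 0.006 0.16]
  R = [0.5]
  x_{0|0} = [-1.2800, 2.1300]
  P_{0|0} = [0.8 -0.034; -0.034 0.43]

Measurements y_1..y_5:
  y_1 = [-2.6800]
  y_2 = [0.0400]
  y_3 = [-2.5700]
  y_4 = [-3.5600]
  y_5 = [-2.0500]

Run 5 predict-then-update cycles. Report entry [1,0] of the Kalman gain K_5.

K[1,0] = -0.3482

step 1: x^-=[-1.6248, 2.3134]  P^-=[0.9845 -0.2069; -0.2069 0.6247]  S=[1.5792]  K=[0.6470; -0.2022]  nu=[-0.6388]  x^+=[-2.0381, 2.4426]  P^+=[0.3234 -0.0003; -0.0003 0.5601]
step 2: x^-=[-2.3594, 2.7156]  P^-=[0.6172 -0.1623; -0.1623 0.7467]  S=[1.1998]  K=[0.5388; -0.2473]  nu=[2.8882]  x^+=[-0.8033, 2.0013]  P^+=[0.2689 -0.0025; -0.0025 0.6733]
step 3: x^-=[-1.1792, 2.1297]  P^-=[0.5834 -0.1868; -0.1868 0.8643]  S=[1.1786]  K=[0.5235; -0.2905]  nu=[-1.0074]  x^+=[-1.7066, 2.4224]  P^+=[0.2604 -0.0076; -0.0076 0.7649]
step 4: x^-=[-2.0661, 2.6585]  P^-=[0.5843 -0.2131; -0.2131 0.9606]  S=[1.1921]  K=[0.5223; -0.3238]  nu=[-1.0154]  x^+=[-2.5964, 2.9873]  P^+=[0.2591 -0.0115; -0.0115 0.8356]
step 5: x^-=[-2.9758, 3.3327]  P^-=[0.5890 -0.2338; -0.2338 1.0351]  S=[1.2067]  K=[0.5230; -0.3482]  nu=[1.5257]  x^+=[-2.1779, 2.8014]  P^+=[0.2590 -0.0141; -0.0141 0.8888]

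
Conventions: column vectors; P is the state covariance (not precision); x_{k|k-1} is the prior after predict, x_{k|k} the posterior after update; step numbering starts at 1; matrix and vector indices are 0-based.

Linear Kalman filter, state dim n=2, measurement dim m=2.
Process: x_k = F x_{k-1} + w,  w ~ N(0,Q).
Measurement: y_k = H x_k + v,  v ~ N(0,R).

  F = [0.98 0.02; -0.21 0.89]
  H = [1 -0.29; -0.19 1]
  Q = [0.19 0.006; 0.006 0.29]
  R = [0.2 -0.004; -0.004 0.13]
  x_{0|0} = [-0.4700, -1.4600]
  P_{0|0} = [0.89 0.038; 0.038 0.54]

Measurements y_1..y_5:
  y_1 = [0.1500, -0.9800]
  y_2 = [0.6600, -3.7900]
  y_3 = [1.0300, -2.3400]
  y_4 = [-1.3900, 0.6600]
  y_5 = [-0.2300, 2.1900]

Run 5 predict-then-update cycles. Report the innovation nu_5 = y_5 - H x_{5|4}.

innov = [0.7086, 1.9709]

step 1: x^-=[-0.4898, -1.2007]  P^-=[1.0465 -0.1346; -0.1346 0.7428]  S=[1.3870 -0.5602; -0.5602 0.9617]  K=[0.8403 0.1428; 0.0920 0.8526]  nu=[0.2916, 0.1276]  x^+=[-0.2265, -1.0650]  P^+=[0.1819 0.0498; 0.0498 0.1199]
step 2: x^-=[-0.2433, -0.9003]  P^-=[0.3667 0.0139; 0.0139 0.3744]  S=[0.5901 -0.1676; -0.1676 0.5124]  K=[0.6434 0.1016; 0.0503 0.7420]  nu=[0.6422, -2.9359]  x^+=[-0.1284, -3.0466]  P^+=[0.1390 0.0370; 0.0370 0.1033]
step 3: x^-=[-0.1867, -2.6845]  P^-=[0.3250 0.0114; 0.0114 0.3641]  S=[0.5490 -0.1593; -0.1593 0.5015]  K=[0.6134 0.0944; 0.0417 0.7350]  nu=[0.4382, 0.3090]  x^+=[0.1112, -2.4391]  P^+=[0.1324 0.0350; 0.0350 0.1020]
step 4: x^-=[0.0602, -2.1942]  P^-=[0.3186 0.0109; 0.0109 0.3636]  S=[0.5428 -0.1584; -0.1584 0.5009]  K=[0.6083 0.0934; 0.0403 0.7344]  nu=[-2.0865, 2.8656]  x^+=[-0.9415, -0.1737]  P^+=[0.1313 0.0347; 0.0347 0.1019]
step 5: x^-=[-0.9261, 0.0432]  P^-=[0.3175 0.0109; 0.0109 0.3635]  S=[0.5418 -0.1583; -0.1583 0.5009]  K=[0.6075 0.0932; 0.0400 0.7343]  nu=[0.7086, 1.9709]  x^+=[-0.3119, 1.5188]  P^+=[0.1312 0.0346; 0.0346 0.1019]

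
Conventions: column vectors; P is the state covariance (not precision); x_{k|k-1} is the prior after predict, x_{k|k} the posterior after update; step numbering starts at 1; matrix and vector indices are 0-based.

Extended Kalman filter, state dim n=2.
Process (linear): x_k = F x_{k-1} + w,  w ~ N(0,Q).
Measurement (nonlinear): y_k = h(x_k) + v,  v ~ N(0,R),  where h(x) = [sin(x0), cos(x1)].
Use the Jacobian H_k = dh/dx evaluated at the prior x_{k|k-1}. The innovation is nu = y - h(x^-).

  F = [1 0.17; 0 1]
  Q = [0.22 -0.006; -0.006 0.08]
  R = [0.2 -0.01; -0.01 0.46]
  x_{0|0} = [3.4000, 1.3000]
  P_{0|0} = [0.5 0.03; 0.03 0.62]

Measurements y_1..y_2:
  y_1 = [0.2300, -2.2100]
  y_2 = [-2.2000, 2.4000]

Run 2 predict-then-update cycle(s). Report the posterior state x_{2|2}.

step 1: x^-=[3.6210, 1.3000]  P^-=[0.7481 0.1294; 0.1294 0.7000]  H_jac=[-0.8873 0.0000; 0.0000 -0.9636]  S=[0.7890 0.1006; 0.1006 1.1099]  K=[-0.8367 -0.0365; -0.0688 -0.6015]  nu=[0.6913, -2.4775]  x^+=[3.1330, 2.7425]  P^+=[0.1882 0.0087; 0.0087 0.2864]
step 2: x^-=[3.5992, 2.7425]  P^-=[0.4194 0.0514; 0.0514 0.3664]  H_jac=[-0.8971 0.0000; 0.0000 -0.3885]  S=[0.5376 0.0079; 0.0079 0.5153]  K=[-0.6996 -0.0280; -0.0818 -0.2750]  nu=[-1.7582, 3.3214]  x^+=[4.7361, 1.9729]  P^+=[0.1556 0.0152; 0.0152 0.3235]

x_post = [4.7361, 1.9729]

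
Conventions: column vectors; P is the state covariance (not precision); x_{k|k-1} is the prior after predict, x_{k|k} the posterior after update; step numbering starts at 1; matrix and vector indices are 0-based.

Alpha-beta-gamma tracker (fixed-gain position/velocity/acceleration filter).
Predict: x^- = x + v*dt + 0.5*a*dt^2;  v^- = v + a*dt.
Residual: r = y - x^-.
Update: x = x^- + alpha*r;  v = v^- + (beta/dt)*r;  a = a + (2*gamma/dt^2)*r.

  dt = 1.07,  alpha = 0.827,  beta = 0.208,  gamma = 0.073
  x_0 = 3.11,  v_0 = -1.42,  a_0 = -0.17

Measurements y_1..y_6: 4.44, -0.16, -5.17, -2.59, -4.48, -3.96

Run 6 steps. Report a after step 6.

step 1: x_pred=1.4933  r=2.9467  x^+=3.9302  v^+=-1.0291  a^+=0.2058
step 2: x_pred=2.9469  r=-3.1069  x^+=0.3775  v^+=-1.4129  a^+=-0.1904
step 3: x_pred=-1.2433  r=-3.9267  x^+=-4.4907  v^+=-2.3799  a^+=-0.6912
step 4: x_pred=-7.4329  r=4.8429  x^+=-3.4278  v^+=-2.1781  a^+=-0.0736
step 5: x_pred=-5.8005  r=1.3205  x^+=-4.7084  v^+=-2.0001  a^+=0.0948
step 6: x_pred=-6.7943  r=2.8343  x^+=-4.4503  v^+=-1.3477  a^+=0.4562

a_post = 0.4562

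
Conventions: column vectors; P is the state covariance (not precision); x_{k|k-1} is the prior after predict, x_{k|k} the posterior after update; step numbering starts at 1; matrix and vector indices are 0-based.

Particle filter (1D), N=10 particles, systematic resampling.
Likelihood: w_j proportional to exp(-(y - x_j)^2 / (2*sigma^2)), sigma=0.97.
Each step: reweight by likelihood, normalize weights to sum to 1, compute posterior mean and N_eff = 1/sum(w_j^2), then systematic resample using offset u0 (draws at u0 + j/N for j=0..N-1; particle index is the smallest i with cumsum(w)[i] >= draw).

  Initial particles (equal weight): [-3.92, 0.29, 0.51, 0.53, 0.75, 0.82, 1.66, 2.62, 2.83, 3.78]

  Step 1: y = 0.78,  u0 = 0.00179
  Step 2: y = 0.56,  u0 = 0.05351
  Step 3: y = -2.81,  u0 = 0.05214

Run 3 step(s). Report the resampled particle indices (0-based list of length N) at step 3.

step 1: w=[0.0000, 0.1530, 0.1673, 0.1682, 0.1738, 0.1737, 0.1152, 0.0288, 0.0186, 0.0015]  mean=0.8164  Neff=6.4727  idx=[1, 1, 2, 2, 3, 4, 4, 5, 5, 6]
step 2: w=[0.1030, 0.1030, 0.1069, 0.1069, 0.1070, 0.1051, 0.1051, 0.1033, 0.1033, 0.0563]  mean=0.6460  Neff=9.7898  idx=[0, 1, 2, 3, 4, 5, 6, 7, 8, 9]
step 3: w=[0.2450, 0.2450, 0.1157, 0.1157, 0.1078, 0.0481, 0.0481, 0.0368, 0.0368, 0.0010]  mean=0.4514  Neff=6.0317  idx=[0, 0, 1, 1, 1, 2, 3, 4, 5, 7]

resampled_idx = [0, 0, 1, 1, 1, 2, 3, 4, 5, 7]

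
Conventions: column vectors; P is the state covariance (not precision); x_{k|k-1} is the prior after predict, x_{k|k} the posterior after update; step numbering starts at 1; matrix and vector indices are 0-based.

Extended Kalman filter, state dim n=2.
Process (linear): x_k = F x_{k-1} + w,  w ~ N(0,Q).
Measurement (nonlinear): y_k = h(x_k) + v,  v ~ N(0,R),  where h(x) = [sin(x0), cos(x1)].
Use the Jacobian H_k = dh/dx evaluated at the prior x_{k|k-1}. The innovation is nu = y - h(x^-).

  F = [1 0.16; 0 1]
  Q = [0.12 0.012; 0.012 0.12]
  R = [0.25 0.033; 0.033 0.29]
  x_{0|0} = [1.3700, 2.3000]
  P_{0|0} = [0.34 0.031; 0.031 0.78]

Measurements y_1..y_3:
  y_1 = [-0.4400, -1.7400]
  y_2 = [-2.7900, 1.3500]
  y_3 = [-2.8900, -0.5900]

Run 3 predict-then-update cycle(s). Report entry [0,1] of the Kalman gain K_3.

K[0,1] = 0.0157

step 1: x^-=[1.7380, 2.3000]  P^-=[0.4899 0.1678; 0.1678 0.9000]  H_jac=[-0.1664 0.0000; 0.0000 -0.7457]  S=[0.2636 0.0538; 0.0538 0.7905]  K=[-0.2809 -0.1392; 0.0684 -0.8537]  nu=[-1.4261, -1.0737]  x^+=[2.2880, 3.1191]  P^+=[0.4496 0.0666; 0.0666 0.3290]
step 2: x^-=[2.7871, 3.1191]  P^-=[0.5993 0.1312; 0.1312 0.4490]  H_jac=[-0.9378 0.0000; 0.0000 -0.0225]  S=[0.7771 0.0358; 0.0358 0.2902]  K=[-0.7269 0.0794; -0.1576 -0.0154]  nu=[-3.1371, 2.3497]  x^+=[5.2541, 3.5775]  P^+=[0.1910 0.0426; 0.0426 0.4294]
step 3: x^-=[5.8265, 3.5775]  P^-=[0.3356 0.1233; 0.1233 0.5494]  H_jac=[0.8975 0.0000; 0.0000 0.4222]  S=[0.5203 0.0797; 0.0797 0.3880]  K=[0.5765 0.0157; 0.1249 0.5723]  nu=[-2.4490, 0.3165]  x^+=[4.4197, 3.4526]  P^+=[0.1611 0.0558; 0.0558 0.4028]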